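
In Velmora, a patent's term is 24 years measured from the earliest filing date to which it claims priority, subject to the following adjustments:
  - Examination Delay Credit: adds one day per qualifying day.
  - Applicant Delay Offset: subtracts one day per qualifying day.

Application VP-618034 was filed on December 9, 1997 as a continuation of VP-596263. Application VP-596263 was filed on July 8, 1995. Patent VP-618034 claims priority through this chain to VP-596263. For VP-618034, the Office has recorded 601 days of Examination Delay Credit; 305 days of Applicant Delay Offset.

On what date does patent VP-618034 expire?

2020-04-29

Earliest priority filing: 8 July 1995.
Base term: 8 July 1995 + 24 years → 8 July 2019.
Examination Delay Credit: +601 days → 28 February 2021.
Applicant Delay Offset: −305 days → 29 April 2020.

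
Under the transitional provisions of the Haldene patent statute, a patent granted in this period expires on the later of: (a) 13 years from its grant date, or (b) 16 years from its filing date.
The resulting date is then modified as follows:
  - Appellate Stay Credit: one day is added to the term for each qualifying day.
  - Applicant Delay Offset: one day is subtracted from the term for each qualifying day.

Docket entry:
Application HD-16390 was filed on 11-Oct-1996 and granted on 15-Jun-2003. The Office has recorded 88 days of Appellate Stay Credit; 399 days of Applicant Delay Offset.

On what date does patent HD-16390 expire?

August 9, 2015

(a) grant + 13 years → 15 June 2016.
(b) filing + 16 years → 11 October 2012.
Later of the two: 15 June 2016.
Appellate Stay Credit: +88 days → 11 September 2016.
Applicant Delay Offset: −399 days → 9 August 2015.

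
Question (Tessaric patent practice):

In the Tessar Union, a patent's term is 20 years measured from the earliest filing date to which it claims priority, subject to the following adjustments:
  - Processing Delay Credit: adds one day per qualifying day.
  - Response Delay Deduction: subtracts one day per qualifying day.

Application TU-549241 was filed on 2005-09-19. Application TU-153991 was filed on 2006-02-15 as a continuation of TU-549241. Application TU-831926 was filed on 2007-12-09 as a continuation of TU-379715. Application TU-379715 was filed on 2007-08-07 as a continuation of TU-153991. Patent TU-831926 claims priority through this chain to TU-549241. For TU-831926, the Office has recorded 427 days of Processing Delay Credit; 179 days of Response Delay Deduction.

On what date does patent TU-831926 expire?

2026-05-25

Earliest priority filing: 19 September 2005.
Base term: 19 September 2005 + 20 years → 19 September 2025.
Processing Delay Credit: +427 days → 20 November 2026.
Response Delay Deduction: −179 days → 25 May 2026.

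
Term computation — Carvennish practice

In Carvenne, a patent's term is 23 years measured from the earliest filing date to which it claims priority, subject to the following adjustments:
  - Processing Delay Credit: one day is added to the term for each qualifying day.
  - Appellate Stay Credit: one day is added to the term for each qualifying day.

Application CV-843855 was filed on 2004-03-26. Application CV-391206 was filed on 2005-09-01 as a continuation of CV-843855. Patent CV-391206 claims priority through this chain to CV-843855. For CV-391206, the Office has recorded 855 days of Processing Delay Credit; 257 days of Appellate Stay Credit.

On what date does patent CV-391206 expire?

2030-04-11

Earliest priority filing: 26 March 2004.
Base term: 26 March 2004 + 23 years → 26 March 2027.
Processing Delay Credit: +855 days → 28 July 2029.
Appellate Stay Credit: +257 days → 11 April 2030.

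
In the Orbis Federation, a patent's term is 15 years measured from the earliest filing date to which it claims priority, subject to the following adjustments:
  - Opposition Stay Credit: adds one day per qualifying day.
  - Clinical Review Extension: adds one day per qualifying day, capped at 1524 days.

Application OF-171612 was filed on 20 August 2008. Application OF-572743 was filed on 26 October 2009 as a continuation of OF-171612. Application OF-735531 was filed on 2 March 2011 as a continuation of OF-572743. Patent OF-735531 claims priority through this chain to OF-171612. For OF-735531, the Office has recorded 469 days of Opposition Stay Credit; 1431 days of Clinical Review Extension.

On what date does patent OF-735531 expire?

Earliest priority filing: 20 August 2008.
Base term: 20 August 2008 + 15 years → 20 August 2023.
Opposition Stay Credit: +469 days → 1 December 2024.
Clinical Review Extension: 1431 days (within the 1524-day cap) → +1431 days → 1 November 2028.

November 1, 2028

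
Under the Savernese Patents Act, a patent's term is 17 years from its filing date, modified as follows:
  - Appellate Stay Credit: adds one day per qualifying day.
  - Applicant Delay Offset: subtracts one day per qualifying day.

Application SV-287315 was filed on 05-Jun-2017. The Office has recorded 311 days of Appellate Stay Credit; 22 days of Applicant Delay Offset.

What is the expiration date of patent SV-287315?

Base term: filing date + 17 years → 5 June 2034.
Appellate Stay Credit: +311 days → 12 April 2035.
Applicant Delay Offset: −22 days → 21 March 2035.

March 21, 2035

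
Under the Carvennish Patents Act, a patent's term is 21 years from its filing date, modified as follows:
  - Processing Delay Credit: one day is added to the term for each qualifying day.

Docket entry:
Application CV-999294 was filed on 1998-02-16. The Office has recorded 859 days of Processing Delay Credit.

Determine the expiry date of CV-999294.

2021-06-24

Base term: filing date + 21 years → 16 February 2019.
Processing Delay Credit: +859 days → 24 June 2021.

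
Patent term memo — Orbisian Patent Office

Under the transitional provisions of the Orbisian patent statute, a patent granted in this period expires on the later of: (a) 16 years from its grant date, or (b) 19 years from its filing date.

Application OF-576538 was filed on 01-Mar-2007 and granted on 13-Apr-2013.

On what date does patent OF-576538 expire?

April 13, 2029

(a) grant + 16 years → 13 April 2029.
(b) filing + 19 years → 1 March 2026.
Later of the two: 13 April 2029.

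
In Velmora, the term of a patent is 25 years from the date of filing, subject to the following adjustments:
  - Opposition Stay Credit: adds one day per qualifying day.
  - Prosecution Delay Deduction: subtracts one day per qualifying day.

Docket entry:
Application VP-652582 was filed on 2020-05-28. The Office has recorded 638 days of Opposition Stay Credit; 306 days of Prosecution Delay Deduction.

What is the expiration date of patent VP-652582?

Base term: filing date + 25 years → 28 May 2045.
Opposition Stay Credit: +638 days → 25 February 2047.
Prosecution Delay Deduction: −306 days → 25 April 2046.

2046-04-25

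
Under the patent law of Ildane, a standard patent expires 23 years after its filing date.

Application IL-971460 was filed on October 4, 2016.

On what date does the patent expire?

Filing date + 23 years → 4 October 2039.

October 4, 2039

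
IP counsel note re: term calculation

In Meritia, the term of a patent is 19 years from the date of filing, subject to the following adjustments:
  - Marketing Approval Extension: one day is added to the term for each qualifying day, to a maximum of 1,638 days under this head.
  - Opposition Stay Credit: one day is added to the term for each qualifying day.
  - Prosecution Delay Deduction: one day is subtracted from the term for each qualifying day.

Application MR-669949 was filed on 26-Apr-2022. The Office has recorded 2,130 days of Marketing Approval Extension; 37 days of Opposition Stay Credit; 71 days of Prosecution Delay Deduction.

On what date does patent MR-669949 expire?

Base term: filing date + 19 years → 26 April 2041.
Marketing Approval Extension: 2130 days claimed exceeds the 1638-day cap, so +1638 days → 20 October 2045.
Opposition Stay Credit: +37 days → 26 November 2045.
Prosecution Delay Deduction: −71 days → 16 September 2045.

September 16, 2045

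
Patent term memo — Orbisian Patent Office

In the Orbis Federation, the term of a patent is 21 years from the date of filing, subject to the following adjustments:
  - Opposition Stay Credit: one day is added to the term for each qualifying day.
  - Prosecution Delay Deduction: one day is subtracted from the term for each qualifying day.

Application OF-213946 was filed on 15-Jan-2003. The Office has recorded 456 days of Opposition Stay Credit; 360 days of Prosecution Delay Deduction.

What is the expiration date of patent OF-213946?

April 20, 2024

Base term: filing date + 21 years → 15 January 2024.
Opposition Stay Credit: +456 days → 15 April 2025.
Prosecution Delay Deduction: −360 days → 20 April 2024.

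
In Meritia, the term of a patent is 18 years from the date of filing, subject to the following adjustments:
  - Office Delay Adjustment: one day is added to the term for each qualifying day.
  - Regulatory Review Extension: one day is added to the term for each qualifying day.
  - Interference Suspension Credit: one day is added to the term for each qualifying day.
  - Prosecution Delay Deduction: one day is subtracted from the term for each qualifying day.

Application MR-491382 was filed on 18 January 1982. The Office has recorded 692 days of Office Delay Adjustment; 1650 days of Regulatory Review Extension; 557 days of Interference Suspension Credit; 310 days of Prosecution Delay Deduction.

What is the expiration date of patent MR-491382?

February 19, 2007

Base term: filing date + 18 years → 18 January 2000.
Office Delay Adjustment: +692 days → 10 December 2001.
Regulatory Review Extension: +1650 days → 17 June 2006.
Interference Suspension Credit: +557 days → 26 December 2007.
Prosecution Delay Deduction: −310 days → 19 February 2007.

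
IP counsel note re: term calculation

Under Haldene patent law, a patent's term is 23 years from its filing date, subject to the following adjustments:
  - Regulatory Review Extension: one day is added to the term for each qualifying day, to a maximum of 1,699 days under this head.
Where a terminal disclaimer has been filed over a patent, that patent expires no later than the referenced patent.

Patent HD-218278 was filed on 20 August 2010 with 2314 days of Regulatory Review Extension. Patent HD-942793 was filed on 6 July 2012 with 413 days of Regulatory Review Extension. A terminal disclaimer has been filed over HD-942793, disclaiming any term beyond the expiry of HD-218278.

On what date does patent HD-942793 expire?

Natural term of HD-942793:
  Base: filing + 23 years → 6 July 2035.
  Regulatory Review Extension: 413 days (within the 1699-day cap) → +413 days → 22 August 2036.
Expiry of referenced patent HD-218278:
  Base: filing + 23 years → 20 August 2033.
  Regulatory Review Extension: 2314 days claimed exceeds the 1699-day cap, so +1699 days → 15 April 2038.
Terminal disclaimer: HD-942793 expires on the earlier of 22 August 2036 and 15 April 2038.

2036-08-22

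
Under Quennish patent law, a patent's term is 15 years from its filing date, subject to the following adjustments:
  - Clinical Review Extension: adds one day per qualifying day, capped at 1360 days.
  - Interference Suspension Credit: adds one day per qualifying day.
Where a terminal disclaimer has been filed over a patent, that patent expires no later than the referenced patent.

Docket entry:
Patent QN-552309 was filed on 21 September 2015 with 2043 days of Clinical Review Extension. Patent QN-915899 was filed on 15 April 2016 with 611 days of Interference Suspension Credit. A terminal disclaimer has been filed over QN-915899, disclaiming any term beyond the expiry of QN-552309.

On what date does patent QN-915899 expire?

Natural term of QN-915899:
  Base: filing + 15 years → 15 April 2031.
  Interference Suspension Credit: +611 days → 16 December 2032.
Expiry of referenced patent QN-552309:
  Base: filing + 15 years → 21 September 2030.
  Clinical Review Extension: 2043 days claimed exceeds the 1360-day cap, so +1360 days → 12 June 2034.
Terminal disclaimer: QN-915899 expires on the earlier of 16 December 2032 and 12 June 2034.

December 16, 2032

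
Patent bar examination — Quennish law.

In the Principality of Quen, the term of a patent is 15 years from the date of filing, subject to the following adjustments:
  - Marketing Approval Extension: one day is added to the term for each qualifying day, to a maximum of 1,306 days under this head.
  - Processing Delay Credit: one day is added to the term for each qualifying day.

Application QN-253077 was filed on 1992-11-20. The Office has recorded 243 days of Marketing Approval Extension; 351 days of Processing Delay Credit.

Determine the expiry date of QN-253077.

2009-07-06

Base term: filing date + 15 years → 20 November 2007.
Marketing Approval Extension: 243 days (within the 1306-day cap) → +243 days → 20 July 2008.
Processing Delay Credit: +351 days → 6 July 2009.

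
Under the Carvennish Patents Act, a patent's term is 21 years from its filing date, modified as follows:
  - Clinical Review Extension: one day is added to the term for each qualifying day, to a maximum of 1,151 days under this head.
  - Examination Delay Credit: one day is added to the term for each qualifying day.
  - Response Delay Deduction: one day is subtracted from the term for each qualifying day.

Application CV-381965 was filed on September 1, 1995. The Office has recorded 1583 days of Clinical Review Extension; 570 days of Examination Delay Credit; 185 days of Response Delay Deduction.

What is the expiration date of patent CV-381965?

November 15, 2020

Base term: filing date + 21 years → 1 September 2016.
Clinical Review Extension: 1583 days claimed exceeds the 1151-day cap, so +1151 days → 27 October 2019.
Examination Delay Credit: +570 days → 19 May 2021.
Response Delay Deduction: −185 days → 15 November 2020.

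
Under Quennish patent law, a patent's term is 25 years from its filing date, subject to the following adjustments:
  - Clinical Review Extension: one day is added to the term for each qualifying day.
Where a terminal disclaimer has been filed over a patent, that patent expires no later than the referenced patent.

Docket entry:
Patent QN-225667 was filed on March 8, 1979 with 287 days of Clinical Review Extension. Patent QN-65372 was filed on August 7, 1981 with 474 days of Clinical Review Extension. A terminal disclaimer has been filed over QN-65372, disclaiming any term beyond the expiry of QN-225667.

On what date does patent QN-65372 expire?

Natural term of QN-65372:
  Base: filing + 25 years → 7 August 2006.
  Clinical Review Extension: +474 days → 24 November 2007.
Expiry of referenced patent QN-225667:
  Base: filing + 25 years → 8 March 2004.
  Clinical Review Extension: +287 days → 20 December 2004.
Terminal disclaimer: QN-65372 expires on the earlier of 24 November 2007 and 20 December 2004.

2004-12-20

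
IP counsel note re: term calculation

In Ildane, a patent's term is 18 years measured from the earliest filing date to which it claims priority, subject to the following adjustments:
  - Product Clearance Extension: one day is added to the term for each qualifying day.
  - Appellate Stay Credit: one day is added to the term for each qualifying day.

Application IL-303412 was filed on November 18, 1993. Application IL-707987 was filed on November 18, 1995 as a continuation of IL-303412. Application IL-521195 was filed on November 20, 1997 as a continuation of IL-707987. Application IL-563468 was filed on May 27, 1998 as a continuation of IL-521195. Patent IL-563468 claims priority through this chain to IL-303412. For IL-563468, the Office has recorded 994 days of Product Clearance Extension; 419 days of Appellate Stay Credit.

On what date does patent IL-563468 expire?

Earliest priority filing: 18 November 1993.
Base term: 18 November 1993 + 18 years → 18 November 2011.
Product Clearance Extension: +994 days → 8 August 2014.
Appellate Stay Credit: +419 days → 1 October 2015.

2015-10-01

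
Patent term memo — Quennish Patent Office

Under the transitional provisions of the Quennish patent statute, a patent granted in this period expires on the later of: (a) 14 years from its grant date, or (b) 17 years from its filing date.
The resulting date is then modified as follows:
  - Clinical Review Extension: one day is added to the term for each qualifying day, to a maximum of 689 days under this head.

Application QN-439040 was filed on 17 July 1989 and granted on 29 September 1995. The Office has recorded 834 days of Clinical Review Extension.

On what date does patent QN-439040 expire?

2011-08-19

(a) grant + 14 years → 29 September 2009.
(b) filing + 17 years → 17 July 2006.
Later of the two: 29 September 2009.
Clinical Review Extension: 834 days claimed exceeds the 689-day cap, so +689 days → 19 August 2011.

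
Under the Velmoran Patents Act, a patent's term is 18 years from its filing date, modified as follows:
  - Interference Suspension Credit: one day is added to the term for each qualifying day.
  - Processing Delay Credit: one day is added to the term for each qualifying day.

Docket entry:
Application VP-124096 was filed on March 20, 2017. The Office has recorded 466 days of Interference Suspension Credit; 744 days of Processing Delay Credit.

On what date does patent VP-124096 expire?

Base term: filing date + 18 years → 20 March 2035.
Interference Suspension Credit: +466 days → 28 June 2036.
Processing Delay Credit: +744 days → 12 July 2038.

2038-07-12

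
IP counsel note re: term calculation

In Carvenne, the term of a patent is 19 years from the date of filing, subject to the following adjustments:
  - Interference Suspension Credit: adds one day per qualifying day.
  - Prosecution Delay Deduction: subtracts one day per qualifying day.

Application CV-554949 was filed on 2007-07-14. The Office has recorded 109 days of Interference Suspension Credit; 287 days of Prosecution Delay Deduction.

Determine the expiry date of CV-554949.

2026-01-17

Base term: filing date + 19 years → 14 July 2026.
Interference Suspension Credit: +109 days → 31 October 2026.
Prosecution Delay Deduction: −287 days → 17 January 2026.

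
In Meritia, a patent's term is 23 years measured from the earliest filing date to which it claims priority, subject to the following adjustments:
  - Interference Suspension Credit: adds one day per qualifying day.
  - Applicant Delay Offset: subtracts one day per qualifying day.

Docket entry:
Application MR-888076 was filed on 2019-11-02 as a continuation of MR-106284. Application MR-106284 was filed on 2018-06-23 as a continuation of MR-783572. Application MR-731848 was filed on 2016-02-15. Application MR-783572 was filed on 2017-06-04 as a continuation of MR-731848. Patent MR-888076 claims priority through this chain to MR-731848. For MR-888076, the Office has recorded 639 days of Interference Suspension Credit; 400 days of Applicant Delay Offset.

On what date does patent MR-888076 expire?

2039-10-12

Earliest priority filing: 15 February 2016.
Base term: 15 February 2016 + 23 years → 15 February 2039.
Interference Suspension Credit: +639 days → 15 November 2040.
Applicant Delay Offset: −400 days → 12 October 2039.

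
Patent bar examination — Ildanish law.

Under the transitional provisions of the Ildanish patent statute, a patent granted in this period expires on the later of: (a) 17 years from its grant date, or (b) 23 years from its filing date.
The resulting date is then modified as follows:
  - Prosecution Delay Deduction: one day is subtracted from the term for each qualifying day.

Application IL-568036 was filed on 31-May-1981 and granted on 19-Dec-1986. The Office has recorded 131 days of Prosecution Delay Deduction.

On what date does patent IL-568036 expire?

(a) grant + 17 years → 19 December 2003.
(b) filing + 23 years → 31 May 2004.
Later of the two: 31 May 2004.
Prosecution Delay Deduction: −131 days → 21 January 2004.

January 21, 2004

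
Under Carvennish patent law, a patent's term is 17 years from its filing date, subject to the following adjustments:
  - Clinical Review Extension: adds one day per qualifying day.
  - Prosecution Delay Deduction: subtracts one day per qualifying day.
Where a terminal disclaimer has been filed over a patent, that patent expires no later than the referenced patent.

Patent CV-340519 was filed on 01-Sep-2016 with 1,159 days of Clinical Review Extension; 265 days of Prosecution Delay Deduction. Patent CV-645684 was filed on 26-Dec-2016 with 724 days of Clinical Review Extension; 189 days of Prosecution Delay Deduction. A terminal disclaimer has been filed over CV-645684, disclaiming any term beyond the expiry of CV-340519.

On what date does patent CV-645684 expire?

Natural term of CV-645684:
  Base: filing + 17 years → 26 December 2033.
  Clinical Review Extension: +724 days → 20 December 2035.
  Prosecution Delay Deduction: −189 days → 14 June 2035.
Expiry of referenced patent CV-340519:
  Base: filing + 17 years → 1 September 2033.
  Clinical Review Extension: +1159 days → 3 November 2036.
  Prosecution Delay Deduction: −265 days → 12 February 2036.
Terminal disclaimer: CV-645684 expires on the earlier of 14 June 2035 and 12 February 2036.

June 14, 2035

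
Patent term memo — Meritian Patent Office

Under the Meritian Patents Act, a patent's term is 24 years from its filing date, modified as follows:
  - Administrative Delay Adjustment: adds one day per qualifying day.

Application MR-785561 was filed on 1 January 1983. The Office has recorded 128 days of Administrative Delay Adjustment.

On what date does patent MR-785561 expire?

Base term: filing date + 24 years → 1 January 2007.
Administrative Delay Adjustment: +128 days → 9 May 2007.

2007-05-09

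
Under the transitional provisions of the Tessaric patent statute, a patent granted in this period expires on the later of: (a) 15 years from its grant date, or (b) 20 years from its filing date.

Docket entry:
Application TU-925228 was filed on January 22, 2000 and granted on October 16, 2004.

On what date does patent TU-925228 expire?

2020-01-22

(a) grant + 15 years → 16 October 2019.
(b) filing + 20 years → 22 January 2020.
Later of the two: 22 January 2020.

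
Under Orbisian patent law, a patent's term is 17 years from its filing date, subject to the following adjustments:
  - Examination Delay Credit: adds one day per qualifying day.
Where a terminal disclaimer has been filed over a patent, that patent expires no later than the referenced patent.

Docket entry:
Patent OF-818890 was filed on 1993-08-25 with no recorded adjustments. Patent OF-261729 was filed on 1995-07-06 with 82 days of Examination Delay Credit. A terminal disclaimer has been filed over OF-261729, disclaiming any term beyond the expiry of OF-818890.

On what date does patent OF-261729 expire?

August 25, 2010

Natural term of OF-261729:
  Base: filing + 17 years → 6 July 2012.
  Examination Delay Credit: +82 days → 26 September 2012.
Expiry of referenced patent OF-818890:
  Base: filing + 17 years → 25 August 2010.
Terminal disclaimer: OF-261729 expires on the earlier of 26 September 2012 and 25 August 2010.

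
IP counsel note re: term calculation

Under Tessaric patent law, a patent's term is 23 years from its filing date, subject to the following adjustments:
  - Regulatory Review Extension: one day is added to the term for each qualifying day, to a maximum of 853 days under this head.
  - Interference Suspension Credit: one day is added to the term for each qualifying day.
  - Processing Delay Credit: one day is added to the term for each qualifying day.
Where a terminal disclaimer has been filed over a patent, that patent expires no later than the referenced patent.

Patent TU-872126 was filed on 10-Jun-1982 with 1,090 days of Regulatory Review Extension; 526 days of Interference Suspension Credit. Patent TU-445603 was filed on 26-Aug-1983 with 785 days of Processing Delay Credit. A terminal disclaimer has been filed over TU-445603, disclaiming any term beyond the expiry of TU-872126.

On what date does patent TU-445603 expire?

Natural term of TU-445603:
  Base: filing + 23 years → 26 August 2006.
  Processing Delay Credit: +785 days → 19 October 2008.
Expiry of referenced patent TU-872126:
  Base: filing + 23 years → 10 June 2005.
  Regulatory Review Extension: 1090 days claimed exceeds the 853-day cap, so +853 days → 11 October 2007.
  Interference Suspension Credit: +526 days → 20 March 2009.
Terminal disclaimer: TU-445603 expires on the earlier of 19 October 2008 and 20 March 2009.

2008-10-19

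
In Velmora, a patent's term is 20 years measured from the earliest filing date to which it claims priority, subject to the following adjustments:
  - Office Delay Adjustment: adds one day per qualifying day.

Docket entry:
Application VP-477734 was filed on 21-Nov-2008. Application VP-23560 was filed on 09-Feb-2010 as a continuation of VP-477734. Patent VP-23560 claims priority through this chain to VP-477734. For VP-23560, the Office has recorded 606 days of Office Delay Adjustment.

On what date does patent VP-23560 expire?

Earliest priority filing: 21 November 2008.
Base term: 21 November 2008 + 20 years → 21 November 2028.
Office Delay Adjustment: +606 days → 20 July 2030.

2030-07-20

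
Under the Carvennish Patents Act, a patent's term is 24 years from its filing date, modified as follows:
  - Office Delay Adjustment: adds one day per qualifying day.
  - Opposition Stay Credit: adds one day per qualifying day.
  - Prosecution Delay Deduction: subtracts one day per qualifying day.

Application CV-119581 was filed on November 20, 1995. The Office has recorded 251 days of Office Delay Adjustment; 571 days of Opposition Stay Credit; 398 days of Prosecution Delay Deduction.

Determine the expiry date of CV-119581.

Base term: filing date + 24 years → 20 November 2019.
Office Delay Adjustment: +251 days → 28 July 2020.
Opposition Stay Credit: +571 days → 19 February 2022.
Prosecution Delay Deduction: −398 days → 17 January 2021.

January 17, 2021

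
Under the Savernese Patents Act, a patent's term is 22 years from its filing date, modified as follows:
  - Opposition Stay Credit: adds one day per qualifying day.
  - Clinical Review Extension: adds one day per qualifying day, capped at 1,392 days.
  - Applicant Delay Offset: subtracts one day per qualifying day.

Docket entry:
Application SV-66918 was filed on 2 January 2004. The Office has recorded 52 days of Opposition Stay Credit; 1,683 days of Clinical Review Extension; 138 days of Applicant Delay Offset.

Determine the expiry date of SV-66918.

Base term: filing date + 22 years → 2 January 2026.
Opposition Stay Credit: +52 days → 23 February 2026.
Clinical Review Extension: 1683 days claimed exceeds the 1392-day cap, so +1392 days → 16 December 2029.
Applicant Delay Offset: −138 days → 31 July 2029.

July 31, 2029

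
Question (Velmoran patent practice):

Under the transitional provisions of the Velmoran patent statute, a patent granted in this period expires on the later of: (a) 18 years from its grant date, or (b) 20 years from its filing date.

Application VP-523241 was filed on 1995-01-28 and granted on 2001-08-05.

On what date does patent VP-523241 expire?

2019-08-05

(a) grant + 18 years → 5 August 2019.
(b) filing + 20 years → 28 January 2015.
Later of the two: 5 August 2019.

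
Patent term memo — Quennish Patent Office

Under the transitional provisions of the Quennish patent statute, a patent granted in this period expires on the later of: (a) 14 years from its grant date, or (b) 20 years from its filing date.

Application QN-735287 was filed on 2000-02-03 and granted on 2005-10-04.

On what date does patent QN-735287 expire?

(a) grant + 14 years → 4 October 2019.
(b) filing + 20 years → 3 February 2020.
Later of the two: 3 February 2020.

February 3, 2020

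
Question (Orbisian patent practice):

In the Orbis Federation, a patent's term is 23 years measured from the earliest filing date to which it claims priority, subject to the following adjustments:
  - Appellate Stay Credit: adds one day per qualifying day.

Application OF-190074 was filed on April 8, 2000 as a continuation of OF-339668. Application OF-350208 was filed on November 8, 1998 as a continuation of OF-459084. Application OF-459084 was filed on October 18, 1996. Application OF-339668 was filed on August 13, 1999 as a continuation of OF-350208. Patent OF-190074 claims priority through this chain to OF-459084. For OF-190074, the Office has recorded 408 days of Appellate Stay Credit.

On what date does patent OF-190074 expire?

November 29, 2020

Earliest priority filing: 18 October 1996.
Base term: 18 October 1996 + 23 years → 18 October 2019.
Appellate Stay Credit: +408 days → 29 November 2020.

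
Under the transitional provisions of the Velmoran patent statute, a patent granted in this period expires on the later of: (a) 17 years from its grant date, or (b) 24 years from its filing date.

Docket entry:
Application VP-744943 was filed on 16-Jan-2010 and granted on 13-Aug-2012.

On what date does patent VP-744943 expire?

(a) grant + 17 years → 13 August 2029.
(b) filing + 24 years → 16 January 2034.
Later of the two: 16 January 2034.

2034-01-16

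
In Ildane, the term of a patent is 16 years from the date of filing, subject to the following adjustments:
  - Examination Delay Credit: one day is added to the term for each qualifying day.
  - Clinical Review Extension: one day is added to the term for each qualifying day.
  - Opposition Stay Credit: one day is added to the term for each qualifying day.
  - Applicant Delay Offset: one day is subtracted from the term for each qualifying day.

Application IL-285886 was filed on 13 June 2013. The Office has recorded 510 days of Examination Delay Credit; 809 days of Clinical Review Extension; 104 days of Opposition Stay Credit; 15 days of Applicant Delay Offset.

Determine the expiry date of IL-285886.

2033-04-21

Base term: filing date + 16 years → 13 June 2029.
Examination Delay Credit: +510 days → 5 November 2030.
Clinical Review Extension: +809 days → 22 January 2033.
Opposition Stay Credit: +104 days → 6 May 2033.
Applicant Delay Offset: −15 days → 21 April 2033.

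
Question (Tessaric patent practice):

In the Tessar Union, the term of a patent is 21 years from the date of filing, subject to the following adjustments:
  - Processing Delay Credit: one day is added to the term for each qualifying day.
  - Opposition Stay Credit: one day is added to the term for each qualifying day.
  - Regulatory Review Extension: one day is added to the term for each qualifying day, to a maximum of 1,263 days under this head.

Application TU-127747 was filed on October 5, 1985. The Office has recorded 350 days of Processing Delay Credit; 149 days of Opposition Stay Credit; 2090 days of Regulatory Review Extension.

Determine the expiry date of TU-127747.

2011-08-02

Base term: filing date + 21 years → 5 October 2006.
Processing Delay Credit: +350 days → 20 September 2007.
Opposition Stay Credit: +149 days → 16 February 2008.
Regulatory Review Extension: 2090 days claimed exceeds the 1263-day cap, so +1263 days → 2 August 2011.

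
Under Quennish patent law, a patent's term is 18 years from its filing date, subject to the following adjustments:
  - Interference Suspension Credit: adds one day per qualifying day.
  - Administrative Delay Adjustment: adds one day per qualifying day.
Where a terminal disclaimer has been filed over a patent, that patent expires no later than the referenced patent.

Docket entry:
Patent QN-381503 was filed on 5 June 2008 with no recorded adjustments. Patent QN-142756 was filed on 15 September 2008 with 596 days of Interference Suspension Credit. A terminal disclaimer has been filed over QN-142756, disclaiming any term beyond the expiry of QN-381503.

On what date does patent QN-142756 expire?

Natural term of QN-142756:
  Base: filing + 18 years → 15 September 2026.
  Interference Suspension Credit: +596 days → 3 May 2028.
Expiry of referenced patent QN-381503:
  Base: filing + 18 years → 5 June 2026.
Terminal disclaimer: QN-142756 expires on the earlier of 3 May 2028 and 5 June 2026.

2026-06-05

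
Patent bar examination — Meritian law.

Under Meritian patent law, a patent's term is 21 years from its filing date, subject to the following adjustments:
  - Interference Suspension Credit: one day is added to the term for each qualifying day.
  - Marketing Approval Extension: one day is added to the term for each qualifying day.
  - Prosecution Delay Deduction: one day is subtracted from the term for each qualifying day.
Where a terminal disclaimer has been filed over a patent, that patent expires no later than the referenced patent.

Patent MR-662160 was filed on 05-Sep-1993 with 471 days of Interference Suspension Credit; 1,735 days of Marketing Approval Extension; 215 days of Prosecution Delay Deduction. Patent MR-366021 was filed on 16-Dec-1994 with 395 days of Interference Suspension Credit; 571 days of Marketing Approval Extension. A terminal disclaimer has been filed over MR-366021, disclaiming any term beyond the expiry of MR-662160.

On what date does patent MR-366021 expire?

2018-08-08

Natural term of MR-366021:
  Base: filing + 21 years → 16 December 2015.
  Interference Suspension Credit: +395 days → 14 January 2017.
  Marketing Approval Extension: +571 days → 8 August 2018.
Expiry of referenced patent MR-662160:
  Base: filing + 21 years → 5 September 2014.
  Interference Suspension Credit: +471 days → 20 December 2015.
  Marketing Approval Extension: +1735 days → 19 September 2020.
  Prosecution Delay Deduction: −215 days → 17 February 2020.
Terminal disclaimer: MR-366021 expires on the earlier of 8 August 2018 and 17 February 2020.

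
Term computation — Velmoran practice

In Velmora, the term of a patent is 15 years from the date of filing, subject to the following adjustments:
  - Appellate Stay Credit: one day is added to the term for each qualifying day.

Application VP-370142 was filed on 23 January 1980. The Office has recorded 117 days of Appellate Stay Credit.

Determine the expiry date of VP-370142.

Base term: filing date + 15 years → 23 January 1995.
Appellate Stay Credit: +117 days → 20 May 1995.

1995-05-20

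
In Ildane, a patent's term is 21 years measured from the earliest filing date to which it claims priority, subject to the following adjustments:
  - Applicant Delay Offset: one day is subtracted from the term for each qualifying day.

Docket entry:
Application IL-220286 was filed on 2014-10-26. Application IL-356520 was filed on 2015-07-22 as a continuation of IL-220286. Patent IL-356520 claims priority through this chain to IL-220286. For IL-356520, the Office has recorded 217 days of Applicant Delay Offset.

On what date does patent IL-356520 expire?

2035-03-23

Earliest priority filing: 26 October 2014.
Base term: 26 October 2014 + 21 years → 26 October 2035.
Applicant Delay Offset: −217 days → 23 March 2035.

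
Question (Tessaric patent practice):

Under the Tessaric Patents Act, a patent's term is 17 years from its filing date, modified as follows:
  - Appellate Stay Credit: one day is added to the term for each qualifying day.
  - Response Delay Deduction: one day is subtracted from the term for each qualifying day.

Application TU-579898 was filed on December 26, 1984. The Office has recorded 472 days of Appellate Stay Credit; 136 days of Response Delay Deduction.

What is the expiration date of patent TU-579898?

Base term: filing date + 17 years → 26 December 2001.
Appellate Stay Credit: +472 days → 12 April 2003.
Response Delay Deduction: −136 days → 27 November 2002.

November 27, 2002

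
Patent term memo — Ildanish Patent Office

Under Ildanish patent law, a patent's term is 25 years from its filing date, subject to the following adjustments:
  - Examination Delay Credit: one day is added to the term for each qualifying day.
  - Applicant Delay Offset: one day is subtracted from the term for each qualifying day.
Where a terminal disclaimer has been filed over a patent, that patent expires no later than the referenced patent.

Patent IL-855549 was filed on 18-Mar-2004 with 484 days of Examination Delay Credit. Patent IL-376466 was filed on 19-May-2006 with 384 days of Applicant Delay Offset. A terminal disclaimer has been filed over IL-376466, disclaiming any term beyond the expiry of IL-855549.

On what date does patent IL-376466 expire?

Natural term of IL-376466:
  Base: filing + 25 years → 19 May 2031.
  Applicant Delay Offset: −384 days → 30 April 2030.
Expiry of referenced patent IL-855549:
  Base: filing + 25 years → 18 March 2029.
  Examination Delay Credit: +484 days → 15 July 2030.
Terminal disclaimer: IL-376466 expires on the earlier of 30 April 2030 and 15 July 2030.

April 30, 2030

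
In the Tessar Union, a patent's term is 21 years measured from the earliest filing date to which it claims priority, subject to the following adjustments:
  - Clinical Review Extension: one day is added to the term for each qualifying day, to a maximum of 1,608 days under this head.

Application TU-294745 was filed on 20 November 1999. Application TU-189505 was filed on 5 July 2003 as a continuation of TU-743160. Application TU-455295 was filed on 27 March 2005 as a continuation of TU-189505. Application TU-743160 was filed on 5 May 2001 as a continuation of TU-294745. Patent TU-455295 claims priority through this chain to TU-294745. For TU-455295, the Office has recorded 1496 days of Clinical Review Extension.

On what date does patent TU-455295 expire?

December 25, 2024

Earliest priority filing: 20 November 1999.
Base term: 20 November 1999 + 21 years → 20 November 2020.
Clinical Review Extension: 1496 days (within the 1608-day cap) → +1496 days → 25 December 2024.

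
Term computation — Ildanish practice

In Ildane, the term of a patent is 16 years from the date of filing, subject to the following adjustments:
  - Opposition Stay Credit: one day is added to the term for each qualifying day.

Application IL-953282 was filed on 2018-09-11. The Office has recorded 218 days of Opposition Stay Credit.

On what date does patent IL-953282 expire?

Base term: filing date + 16 years → 11 September 2034.
Opposition Stay Credit: +218 days → 17 April 2035.

2035-04-17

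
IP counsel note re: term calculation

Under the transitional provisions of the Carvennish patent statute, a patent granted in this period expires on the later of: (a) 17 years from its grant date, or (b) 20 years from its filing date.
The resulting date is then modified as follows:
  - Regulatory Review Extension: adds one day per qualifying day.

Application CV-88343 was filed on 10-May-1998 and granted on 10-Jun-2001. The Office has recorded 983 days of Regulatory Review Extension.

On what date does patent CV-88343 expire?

(a) grant + 17 years → 10 June 2018.
(b) filing + 20 years → 10 May 2018.
Later of the two: 10 June 2018.
Regulatory Review Extension: +983 days → 17 February 2021.

2021-02-17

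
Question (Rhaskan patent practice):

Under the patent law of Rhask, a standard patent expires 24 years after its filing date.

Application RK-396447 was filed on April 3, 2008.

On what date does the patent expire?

April 3, 2032

Filing date + 24 years → 3 April 2032.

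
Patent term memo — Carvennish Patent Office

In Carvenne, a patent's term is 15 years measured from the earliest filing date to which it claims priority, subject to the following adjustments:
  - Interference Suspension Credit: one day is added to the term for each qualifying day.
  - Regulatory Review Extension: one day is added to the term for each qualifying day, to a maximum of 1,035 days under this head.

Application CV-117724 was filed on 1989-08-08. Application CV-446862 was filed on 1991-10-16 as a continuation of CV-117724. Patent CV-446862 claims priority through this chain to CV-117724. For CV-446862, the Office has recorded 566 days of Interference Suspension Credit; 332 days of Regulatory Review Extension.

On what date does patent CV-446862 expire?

Earliest priority filing: 8 August 1989.
Base term: 8 August 1989 + 15 years → 8 August 2004.
Interference Suspension Credit: +566 days → 25 February 2006.
Regulatory Review Extension: 332 days (within the 1035-day cap) → +332 days → 23 January 2007.

January 23, 2007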